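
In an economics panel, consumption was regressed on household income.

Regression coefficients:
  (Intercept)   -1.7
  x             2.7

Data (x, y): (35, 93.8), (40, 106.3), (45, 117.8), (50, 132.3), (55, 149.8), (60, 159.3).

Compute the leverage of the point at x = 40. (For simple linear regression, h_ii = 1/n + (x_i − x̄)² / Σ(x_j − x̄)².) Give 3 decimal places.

h = 0.295

x̄ = (35 + 40 + 45 + 50 + 55 + 60)/6 = 47.5
Σ(x − x̄)² = 156.25 + 56.25 + 6.25 + 6.25 + 56.25 + 156.25 = 437.5
h = 1/6 + (-7.5)²/437.5 = 0.166667 + 0.128571 = 0.295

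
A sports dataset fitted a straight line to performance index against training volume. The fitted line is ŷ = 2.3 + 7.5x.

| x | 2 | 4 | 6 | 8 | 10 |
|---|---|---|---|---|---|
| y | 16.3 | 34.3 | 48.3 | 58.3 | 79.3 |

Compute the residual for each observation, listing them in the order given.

x=2: ŷ = 2.3 + 7.5·2 = 17.3; r = 16.3 − 17.3 = -1
x=4: ŷ = 2.3 + 7.5·4 = 32.3; r = 34.3 − 32.3 = 2
x=6: ŷ = 2.3 + 7.5·6 = 47.3; r = 48.3 − 47.3 = 1
x=8: ŷ = 2.3 + 7.5·8 = 62.3; r = 58.3 − 62.3 = -4
x=10: ŷ = 2.3 + 7.5·10 = 77.3; r = 79.3 − 77.3 = 2

-1, 2, 1, -4, 2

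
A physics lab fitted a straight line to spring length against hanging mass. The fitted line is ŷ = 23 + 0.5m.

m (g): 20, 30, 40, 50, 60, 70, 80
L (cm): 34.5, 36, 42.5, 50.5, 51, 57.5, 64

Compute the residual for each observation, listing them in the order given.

1.5, -2, -0.5, 2.5, -2, -0.5, 1

m=20: ŷ = 23 + 0.5·20 = 33; r = 34.5 − 33 = 1.5
m=30: ŷ = 23 + 0.5·30 = 38; r = 36 − 38 = -2
m=40: ŷ = 23 + 0.5·40 = 43; r = 42.5 − 43 = -0.5
m=50: ŷ = 23 + 0.5·50 = 48; r = 50.5 − 48 = 2.5
m=60: ŷ = 23 + 0.5·60 = 53; r = 51 − 53 = -2
m=70: ŷ = 23 + 0.5·70 = 58; r = 57.5 − 58 = -0.5
m=80: ŷ = 23 + 0.5·80 = 63; r = 64 − 63 = 1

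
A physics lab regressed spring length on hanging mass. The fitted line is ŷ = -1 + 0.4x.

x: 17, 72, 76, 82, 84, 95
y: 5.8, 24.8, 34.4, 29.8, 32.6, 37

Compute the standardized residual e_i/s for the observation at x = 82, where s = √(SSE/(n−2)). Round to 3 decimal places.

x=17: ŷ = -1 + 0.4·17 = 5.8; e = 5.8 − 5.8 = 0
x=72: ŷ = -1 + 0.4·72 = 27.8; e = 24.8 − 27.8 = -3
x=76: ŷ = -1 + 0.4·76 = 29.4; e = 34.4 − 29.4 = 5
x=82: ŷ = -1 + 0.4·82 = 31.8; e = 29.8 − 31.8 = -2
x=84: ŷ = -1 + 0.4·84 = 32.6; e = 32.6 − 32.6 = 0
x=95: ŷ = -1 + 0.4·95 = 37; e = 37 − 37 = 0
SSE = 0 + 9 + 25 + 4 + 0 + 0 = 38
s = √(38/4) = 3.08221
e/s = -2 / 3.08221 = -0.649

-0.649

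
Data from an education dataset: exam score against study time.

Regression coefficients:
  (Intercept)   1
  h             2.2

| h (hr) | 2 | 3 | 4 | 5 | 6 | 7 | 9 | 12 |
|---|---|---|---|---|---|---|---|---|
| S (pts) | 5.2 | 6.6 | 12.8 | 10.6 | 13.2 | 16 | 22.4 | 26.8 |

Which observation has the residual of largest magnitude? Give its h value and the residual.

h=2: ŷ = 1 + 2.2·2 = 5.4; r = 5.2 − 5.4 = -0.2
h=3: ŷ = 1 + 2.2·3 = 7.6; r = 6.6 − 7.6 = -1
h=4: ŷ = 1 + 2.2·4 = 9.8; r = 12.8 − 9.8 = 3
h=5: ŷ = 1 + 2.2·5 = 12; r = 10.6 − 12 = -1.4
h=6: ŷ = 1 + 2.2·6 = 14.2; r = 13.2 − 14.2 = -1
h=7: ŷ = 1 + 2.2·7 = 16.4; r = 16 − 16.4 = -0.4
h=9: ŷ = 1 + 2.2·9 = 20.8; r = 22.4 − 20.8 = 1.6
h=12: ŷ = 1 + 2.2·12 = 27.4; r = 26.8 − 27.4 = -0.6
Largest |r| is 3 at h = 4, residual 3.

h = 4, r = 3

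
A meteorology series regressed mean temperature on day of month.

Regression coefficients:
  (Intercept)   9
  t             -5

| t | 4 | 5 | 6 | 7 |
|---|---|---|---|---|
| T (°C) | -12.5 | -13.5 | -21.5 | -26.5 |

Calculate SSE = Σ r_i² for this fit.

SSE = 9

t=4: ŷ = 9 − 5·4 = -11; r = -12.5 − (-11) = -1.5
t=5: ŷ = 9 − 5·5 = -16; r = -13.5 − (-16) = 2.5
t=6: ŷ = 9 − 5·6 = -21; r = -21.5 − (-21) = -0.5
t=7: ŷ = 9 − 5·7 = -26; r = -26.5 − (-26) = -0.5
SSE = 2.25 + 6.25 + 0.25 + 0.25 = 9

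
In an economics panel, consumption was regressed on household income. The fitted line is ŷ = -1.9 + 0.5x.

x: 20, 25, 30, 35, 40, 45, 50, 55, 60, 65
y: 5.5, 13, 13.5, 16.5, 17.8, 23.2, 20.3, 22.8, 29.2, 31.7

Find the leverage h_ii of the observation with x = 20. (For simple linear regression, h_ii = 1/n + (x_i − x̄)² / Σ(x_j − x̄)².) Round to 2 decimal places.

h = 0.35

x̄ = (20 + 25 + 30 + 35 + 40 + 45 + 50 + 55 + 60 + 65)/10 = 42.5
Σ(x − x̄)² = 506.25 + 306.25 + 156.25 + 56.25 + 6.25 + 6.25 + 56.25 + 156.25 + 306.25 + 506.25 = 2062.5
h = 1/10 + (-22.5)²/2062.5 = 0.1 + 0.245455 = 0.35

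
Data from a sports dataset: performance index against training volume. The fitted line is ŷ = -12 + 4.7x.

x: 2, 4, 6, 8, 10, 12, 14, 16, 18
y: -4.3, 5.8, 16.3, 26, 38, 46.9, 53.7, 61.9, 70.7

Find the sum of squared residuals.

x=2: ŷ = -12 + 4.7·2 = -2.6; e = -4.3 − (-2.6) = -1.7
x=4: ŷ = -12 + 4.7·4 = 6.8; e = 5.8 − 6.8 = -1
x=6: ŷ = -12 + 4.7·6 = 16.2; e = 16.3 − 16.2 = 0.1
x=8: ŷ = -12 + 4.7·8 = 25.6; e = 26 − 25.6 = 0.4
x=10: ŷ = -12 + 4.7·10 = 35; e = 38 − 35 = 3
x=12: ŷ = -12 + 4.7·12 = 44.4; e = 46.9 − 44.4 = 2.5
x=14: ŷ = -12 + 4.7·14 = 53.8; e = 53.7 − 53.8 = -0.1
x=16: ŷ = -12 + 4.7·16 = 63.2; e = 61.9 − 63.2 = -1.3
x=18: ŷ = -12 + 4.7·18 = 72.6; e = 70.7 − 72.6 = -1.9
SSE = 2.89 + 1 + 0.01 + 0.16 + 9 + 6.25 + 0.01 + 1.69 + 3.61 = 24.62

SSE = 24.62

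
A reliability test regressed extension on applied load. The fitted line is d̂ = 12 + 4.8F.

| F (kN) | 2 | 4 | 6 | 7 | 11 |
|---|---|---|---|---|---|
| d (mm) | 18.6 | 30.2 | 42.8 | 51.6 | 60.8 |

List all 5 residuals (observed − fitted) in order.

-3, -1, 2, 6, -4

F=2: d̂ = 12 + 4.8·2 = 21.6; r = 18.6 − 21.6 = -3
F=4: d̂ = 12 + 4.8·4 = 31.2; r = 30.2 − 31.2 = -1
F=6: d̂ = 12 + 4.8·6 = 40.8; r = 42.8 − 40.8 = 2
F=7: d̂ = 12 + 4.8·7 = 45.6; r = 51.6 − 45.6 = 6
F=11: d̂ = 12 + 4.8·11 = 64.8; r = 60.8 − 64.8 = -4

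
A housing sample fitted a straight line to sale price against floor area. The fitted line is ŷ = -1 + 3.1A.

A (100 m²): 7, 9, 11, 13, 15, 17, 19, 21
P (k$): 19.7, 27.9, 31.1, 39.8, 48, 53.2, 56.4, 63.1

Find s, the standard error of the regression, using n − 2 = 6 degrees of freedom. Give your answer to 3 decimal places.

s = 1.732

A=7: ŷ = -1 + 3.1·7 = 20.7; r = 19.7 − 20.7 = -1
A=9: ŷ = -1 + 3.1·9 = 26.9; r = 27.9 − 26.9 = 1
A=11: ŷ = -1 + 3.1·11 = 33.1; r = 31.1 − 33.1 = -2
A=13: ŷ = -1 + 3.1·13 = 39.3; r = 39.8 − 39.3 = 0.5
A=15: ŷ = -1 + 3.1·15 = 45.5; r = 48 − 45.5 = 2.5
A=17: ŷ = -1 + 3.1·17 = 51.7; r = 53.2 − 51.7 = 1.5
A=19: ŷ = -1 + 3.1·19 = 57.9; r = 56.4 − 57.9 = -1.5
A=21: ŷ = -1 + 3.1·21 = 64.1; r = 63.1 − 64.1 = -1
SSE = 1 + 1 + 4 + 0.25 + 6.25 + 2.25 + 2.25 + 1 = 18
s = √(18/6) = √3 ≈ 1.732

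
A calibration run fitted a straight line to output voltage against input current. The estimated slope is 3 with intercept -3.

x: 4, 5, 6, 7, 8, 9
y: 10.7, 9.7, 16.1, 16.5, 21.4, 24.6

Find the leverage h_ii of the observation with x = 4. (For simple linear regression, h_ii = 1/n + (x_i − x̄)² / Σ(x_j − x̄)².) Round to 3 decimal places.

x̄ = (4 + 5 + 6 + 7 + 8 + 9)/6 = 6.5
Σ(x − x̄)² = 6.25 + 2.25 + 0.25 + 0.25 + 2.25 + 6.25 = 17.5
h = 1/6 + (-2.5)²/17.5 = 0.166667 + 0.357143 = 0.524

h = 0.524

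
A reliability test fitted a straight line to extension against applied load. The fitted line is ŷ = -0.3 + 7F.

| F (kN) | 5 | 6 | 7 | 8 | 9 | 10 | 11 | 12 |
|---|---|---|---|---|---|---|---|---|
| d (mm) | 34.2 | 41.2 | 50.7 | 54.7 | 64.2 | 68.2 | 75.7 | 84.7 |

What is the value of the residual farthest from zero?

e = 2

F=5: ŷ = -0.3 + 7·5 = 34.7; e = 34.2 − 34.7 = -0.5
F=6: ŷ = -0.3 + 7·6 = 41.7; e = 41.2 − 41.7 = -0.5
F=7: ŷ = -0.3 + 7·7 = 48.7; e = 50.7 − 48.7 = 2
F=8: ŷ = -0.3 + 7·8 = 55.7; e = 54.7 − 55.7 = -1
F=9: ŷ = -0.3 + 7·9 = 62.7; e = 64.2 − 62.7 = 1.5
F=10: ŷ = -0.3 + 7·10 = 69.7; e = 68.2 − 69.7 = -1.5
F=11: ŷ = -0.3 + 7·11 = 76.7; e = 75.7 − 76.7 = -1
F=12: ŷ = -0.3 + 7·12 = 83.7; e = 84.7 − 83.7 = 1
Largest |e| is 2 at F = 7, residual 2.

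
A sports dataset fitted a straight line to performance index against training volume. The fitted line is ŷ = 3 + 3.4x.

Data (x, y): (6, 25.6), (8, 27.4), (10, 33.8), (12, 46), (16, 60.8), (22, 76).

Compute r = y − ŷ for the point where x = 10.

r = -3.2

ŷ = 3 + 3.4·10 = 37
r = 33.8 − 37 = -3.2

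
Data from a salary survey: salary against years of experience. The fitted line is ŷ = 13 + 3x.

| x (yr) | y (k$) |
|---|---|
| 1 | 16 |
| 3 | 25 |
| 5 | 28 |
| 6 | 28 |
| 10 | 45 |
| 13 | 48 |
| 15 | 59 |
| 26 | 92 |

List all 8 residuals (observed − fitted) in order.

x=1: ŷ = 13 + 3·1 = 16; r = 16 − 16 = 0
x=3: ŷ = 13 + 3·3 = 22; r = 25 − 22 = 3
x=5: ŷ = 13 + 3·5 = 28; r = 28 − 28 = 0
x=6: ŷ = 13 + 3·6 = 31; r = 28 − 31 = -3
x=10: ŷ = 13 + 3·10 = 43; r = 45 − 43 = 2
x=13: ŷ = 13 + 3·13 = 52; r = 48 − 52 = -4
x=15: ŷ = 13 + 3·15 = 58; r = 59 − 58 = 1
x=26: ŷ = 13 + 3·26 = 91; r = 92 − 91 = 1

0, 3, 0, -3, 2, -4, 1, 1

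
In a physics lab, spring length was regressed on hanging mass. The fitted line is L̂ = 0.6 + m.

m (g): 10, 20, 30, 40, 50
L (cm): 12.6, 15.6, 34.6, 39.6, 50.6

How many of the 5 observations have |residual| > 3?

2

m=10: L̂ = 0.6 + 10 = 10.6; r = 12.6 − 10.6 = 2
m=20: L̂ = 0.6 + 20 = 20.6; r = 15.6 − 20.6 = -5
m=30: L̂ = 0.6 + 30 = 30.6; r = 34.6 − 30.6 = 4
m=40: L̂ = 0.6 + 40 = 40.6; r = 39.6 − 40.6 = -1
m=50: L̂ = 0.6 + 50 = 50.6; r = 50.6 − 50.6 = 0
|r| > 3: m=20 (|r|=5), m=30 (|r|=4) → 2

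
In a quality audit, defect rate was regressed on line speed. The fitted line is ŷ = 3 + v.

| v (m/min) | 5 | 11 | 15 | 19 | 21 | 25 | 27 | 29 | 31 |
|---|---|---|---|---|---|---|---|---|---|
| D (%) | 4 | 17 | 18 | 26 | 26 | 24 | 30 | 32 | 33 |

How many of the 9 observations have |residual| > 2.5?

4

v=5: ŷ = 3 + 5 = 8; r = 4 − 8 = -4
v=11: ŷ = 3 + 11 = 14; r = 17 − 14 = 3
v=15: ŷ = 3 + 15 = 18; r = 18 − 18 = 0
v=19: ŷ = 3 + 19 = 22; r = 26 − 22 = 4
v=21: ŷ = 3 + 21 = 24; r = 26 − 24 = 2
v=25: ŷ = 3 + 25 = 28; r = 24 − 28 = -4
v=27: ŷ = 3 + 27 = 30; r = 30 − 30 = 0
v=29: ŷ = 3 + 29 = 32; r = 32 − 32 = 0
v=31: ŷ = 3 + 31 = 34; r = 33 − 34 = -1
|r| > 2.5: v=5 (|r|=4), v=11 (|r|=3), v=19 (|r|=4), v=25 (|r|=4) → 4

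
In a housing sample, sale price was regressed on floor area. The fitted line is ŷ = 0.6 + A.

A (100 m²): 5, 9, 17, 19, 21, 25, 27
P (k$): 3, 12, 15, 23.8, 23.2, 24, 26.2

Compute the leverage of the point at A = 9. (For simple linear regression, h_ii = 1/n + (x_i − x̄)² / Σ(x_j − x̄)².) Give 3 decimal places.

h = 0.331

Ā = (5 + 9 + 17 + 19 + 21 + 25 + 27)/7 = 17.5714
Σ(A − Ā)² = 158.041 + 73.4694 + 0.326531 + 2.04082 + 11.7551 + 55.1837 + 88.898 = 389.714
h = 1/7 + (-8.57143)²/389.714 = 0.142857 + 0.188521 = 0.331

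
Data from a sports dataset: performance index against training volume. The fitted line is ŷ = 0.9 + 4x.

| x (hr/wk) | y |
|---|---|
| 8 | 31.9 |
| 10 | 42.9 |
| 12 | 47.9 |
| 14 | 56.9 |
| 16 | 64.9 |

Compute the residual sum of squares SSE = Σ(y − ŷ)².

SSE = 6

x=8: ŷ = 0.9 + 4·8 = 32.9; e = 31.9 − 32.9 = -1
x=10: ŷ = 0.9 + 4·10 = 40.9; e = 42.9 − 40.9 = 2
x=12: ŷ = 0.9 + 4·12 = 48.9; e = 47.9 − 48.9 = -1
x=14: ŷ = 0.9 + 4·14 = 56.9; e = 56.9 − 56.9 = 0
x=16: ŷ = 0.9 + 4·16 = 64.9; e = 64.9 − 64.9 = 0
SSE = 1 + 4 + 1 + 0 + 0 = 6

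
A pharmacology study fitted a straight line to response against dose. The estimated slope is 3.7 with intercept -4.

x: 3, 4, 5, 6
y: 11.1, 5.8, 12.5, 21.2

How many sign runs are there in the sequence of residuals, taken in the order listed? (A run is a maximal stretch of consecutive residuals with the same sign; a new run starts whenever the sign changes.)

3 runs

x=3: ŷ = -4 + 3.7·3 = 7.1; e = 11.1 − 7.1 = 4
x=4: ŷ = -4 + 3.7·4 = 10.8; e = 5.8 − 10.8 = -5
x=5: ŷ = -4 + 3.7·5 = 14.5; e = 12.5 − 14.5 = -2
x=6: ŷ = -4 + 3.7·6 = 18.2; e = 21.2 − 18.2 = 3
Signs: + − − +
Runs: +×1, −×2, +×1 → 3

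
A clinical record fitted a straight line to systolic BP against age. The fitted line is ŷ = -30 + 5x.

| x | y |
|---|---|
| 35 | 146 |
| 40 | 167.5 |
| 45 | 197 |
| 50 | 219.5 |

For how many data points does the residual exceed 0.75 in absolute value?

3

x=35: ŷ = -30 + 5·35 = 145; r = 146 − 145 = 1
x=40: ŷ = -30 + 5·40 = 170; r = 167.5 − 170 = -2.5
x=45: ŷ = -30 + 5·45 = 195; r = 197 − 195 = 2
x=50: ŷ = -30 + 5·50 = 220; r = 219.5 − 220 = -0.5
|r| > 0.75: x=35 (|r|=1), x=40 (|r|=2.5), x=45 (|r|=2) → 3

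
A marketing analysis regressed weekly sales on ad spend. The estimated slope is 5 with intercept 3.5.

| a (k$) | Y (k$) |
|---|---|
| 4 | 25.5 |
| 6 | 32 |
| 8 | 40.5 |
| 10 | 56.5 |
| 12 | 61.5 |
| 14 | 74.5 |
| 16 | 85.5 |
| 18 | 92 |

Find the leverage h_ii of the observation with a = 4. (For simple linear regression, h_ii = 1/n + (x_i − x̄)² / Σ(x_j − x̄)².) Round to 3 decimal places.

ā = (4 + 6 + 8 + 10 + 12 + 14 + 16 + 18)/8 = 11
Σ(a − ā)² = 49 + 25 + 9 + 1 + 1 + 9 + 25 + 49 = 168
h = 1/8 + (-7)²/168 = 0.125 + 0.291667 = 0.417

h = 0.417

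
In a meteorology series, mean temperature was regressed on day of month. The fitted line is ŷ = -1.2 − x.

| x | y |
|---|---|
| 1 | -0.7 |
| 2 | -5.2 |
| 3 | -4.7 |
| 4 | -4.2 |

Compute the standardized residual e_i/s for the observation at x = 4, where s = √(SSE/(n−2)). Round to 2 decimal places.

x=1: ŷ = -1.2 − 1 = -2.2; e = -0.7 − (-2.2) = 1.5
x=2: ŷ = -1.2 − 2 = -3.2; e = -5.2 − (-3.2) = -2
x=3: ŷ = -1.2 − 3 = -4.2; e = -4.7 − (-4.2) = -0.5
x=4: ŷ = -1.2 − 4 = -5.2; e = -4.2 − (-5.2) = 1
SSE = 2.25 + 4 + 0.25 + 1 = 7.5
s = √(7.5/2) = 1.93649
e/s = 1 / 1.93649 = 0.52

0.52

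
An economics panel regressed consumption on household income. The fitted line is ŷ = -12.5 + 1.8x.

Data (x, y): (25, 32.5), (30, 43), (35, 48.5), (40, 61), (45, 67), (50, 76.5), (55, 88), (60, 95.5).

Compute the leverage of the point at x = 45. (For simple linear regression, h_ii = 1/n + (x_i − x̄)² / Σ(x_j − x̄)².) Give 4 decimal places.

x̄ = (25 + 30 + 35 + 40 + 45 + 50 + 55 + 60)/8 = 42.5
Σ(x − x̄)² = 306.25 + 156.25 + 56.25 + 6.25 + 6.25 + 56.25 + 156.25 + 306.25 = 1050
h = 1/8 + (2.5)²/1050 = 0.125 + 0.00595238 = 0.1310

h = 0.1310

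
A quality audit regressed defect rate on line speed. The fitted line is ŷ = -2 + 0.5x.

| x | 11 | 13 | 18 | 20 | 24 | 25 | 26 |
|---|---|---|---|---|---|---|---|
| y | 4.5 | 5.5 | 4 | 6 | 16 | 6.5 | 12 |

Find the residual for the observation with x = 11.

ŷ = -2 + 0.5·11 = 3.5
e = 4.5 − 3.5 = 1

e = 1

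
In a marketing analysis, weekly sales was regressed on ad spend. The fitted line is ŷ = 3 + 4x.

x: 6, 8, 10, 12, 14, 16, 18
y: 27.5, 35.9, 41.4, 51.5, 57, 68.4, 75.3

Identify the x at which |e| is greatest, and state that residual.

x = 14, e = -2

x=6: ŷ = 3 + 4·6 = 27; e = 27.5 − 27 = 0.5
x=8: ŷ = 3 + 4·8 = 35; e = 35.9 − 35 = 0.9
x=10: ŷ = 3 + 4·10 = 43; e = 41.4 − 43 = -1.6
x=12: ŷ = 3 + 4·12 = 51; e = 51.5 − 51 = 0.5
x=14: ŷ = 3 + 4·14 = 59; e = 57 − 59 = -2
x=16: ŷ = 3 + 4·16 = 67; e = 68.4 − 67 = 1.4
x=18: ŷ = 3 + 4·18 = 75; e = 75.3 − 75 = 0.3
Largest |e| is 2 at x = 14, residual -2.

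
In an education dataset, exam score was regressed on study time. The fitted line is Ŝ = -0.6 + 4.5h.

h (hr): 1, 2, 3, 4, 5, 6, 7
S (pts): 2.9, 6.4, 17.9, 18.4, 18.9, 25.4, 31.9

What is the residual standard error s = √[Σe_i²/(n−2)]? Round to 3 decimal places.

s = 2.898

h=1: Ŝ = -0.6 + 4.5·1 = 3.9; e = 2.9 − 3.9 = -1
h=2: Ŝ = -0.6 + 4.5·2 = 8.4; e = 6.4 − 8.4 = -2
h=3: Ŝ = -0.6 + 4.5·3 = 12.9; e = 17.9 − 12.9 = 5
h=4: Ŝ = -0.6 + 4.5·4 = 17.4; e = 18.4 − 17.4 = 1
h=5: Ŝ = -0.6 + 4.5·5 = 21.9; e = 18.9 − 21.9 = -3
h=6: Ŝ = -0.6 + 4.5·6 = 26.4; e = 25.4 − 26.4 = -1
h=7: Ŝ = -0.6 + 4.5·7 = 30.9; e = 31.9 − 30.9 = 1
SSE = 1 + 4 + 25 + 1 + 9 + 1 + 1 = 42
s = √(42/5) = √8.4 ≈ 2.898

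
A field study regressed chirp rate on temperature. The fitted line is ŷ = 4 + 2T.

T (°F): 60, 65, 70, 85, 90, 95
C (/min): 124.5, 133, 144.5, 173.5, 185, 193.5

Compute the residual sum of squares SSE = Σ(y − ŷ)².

T=60: ŷ = 4 + 2·60 = 124; r = 124.5 − 124 = 0.5
T=65: ŷ = 4 + 2·65 = 134; r = 133 − 134 = -1
T=70: ŷ = 4 + 2·70 = 144; r = 144.5 − 144 = 0.5
T=85: ŷ = 4 + 2·85 = 174; r = 173.5 − 174 = -0.5
T=90: ŷ = 4 + 2·90 = 184; r = 185 − 184 = 1
T=95: ŷ = 4 + 2·95 = 194; r = 193.5 − 194 = -0.5
SSE = 0.25 + 1 + 0.25 + 0.25 + 1 + 0.25 = 3

SSE = 3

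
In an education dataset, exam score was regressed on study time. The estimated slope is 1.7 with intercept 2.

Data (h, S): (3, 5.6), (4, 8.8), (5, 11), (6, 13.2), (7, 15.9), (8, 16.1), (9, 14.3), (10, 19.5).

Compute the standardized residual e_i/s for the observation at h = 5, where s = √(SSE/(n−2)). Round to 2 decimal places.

h=3: ŷ = 2 + 1.7·3 = 7.1; e = 5.6 − 7.1 = -1.5
h=4: ŷ = 2 + 1.7·4 = 8.8; e = 8.8 − 8.8 = 0
h=5: ŷ = 2 + 1.7·5 = 10.5; e = 11 − 10.5 = 0.5
h=6: ŷ = 2 + 1.7·6 = 12.2; e = 13.2 − 12.2 = 1
h=7: ŷ = 2 + 1.7·7 = 13.9; e = 15.9 − 13.9 = 2
h=8: ŷ = 2 + 1.7·8 = 15.6; e = 16.1 − 15.6 = 0.5
h=9: ŷ = 2 + 1.7·9 = 17.3; e = 14.3 − 17.3 = -3
h=10: ŷ = 2 + 1.7·10 = 19; e = 19.5 − 19 = 0.5
SSE = 2.25 + 0 + 0.25 + 1 + 4 + 0.25 + 9 + 0.25 = 17
s = √(17/6) = 1.68325
e/s = 0.5 / 1.68325 = 0.30

0.30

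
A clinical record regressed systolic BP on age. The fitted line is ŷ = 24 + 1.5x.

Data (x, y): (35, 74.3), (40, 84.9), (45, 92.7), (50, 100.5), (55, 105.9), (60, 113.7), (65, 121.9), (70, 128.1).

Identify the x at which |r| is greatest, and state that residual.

x = 35, r = -2.2

x=35: ŷ = 24 + 1.5·35 = 76.5; r = 74.3 − 76.5 = -2.2
x=40: ŷ = 24 + 1.5·40 = 84; r = 84.9 − 84 = 0.9
x=45: ŷ = 24 + 1.5·45 = 91.5; r = 92.7 − 91.5 = 1.2
x=50: ŷ = 24 + 1.5·50 = 99; r = 100.5 − 99 = 1.5
x=55: ŷ = 24 + 1.5·55 = 106.5; r = 105.9 − 106.5 = -0.6
x=60: ŷ = 24 + 1.5·60 = 114; r = 113.7 − 114 = -0.3
x=65: ŷ = 24 + 1.5·65 = 121.5; r = 121.9 − 121.5 = 0.4
x=70: ŷ = 24 + 1.5·70 = 129; r = 128.1 − 129 = -0.9
Largest |r| is 2.2 at x = 35, residual -2.2.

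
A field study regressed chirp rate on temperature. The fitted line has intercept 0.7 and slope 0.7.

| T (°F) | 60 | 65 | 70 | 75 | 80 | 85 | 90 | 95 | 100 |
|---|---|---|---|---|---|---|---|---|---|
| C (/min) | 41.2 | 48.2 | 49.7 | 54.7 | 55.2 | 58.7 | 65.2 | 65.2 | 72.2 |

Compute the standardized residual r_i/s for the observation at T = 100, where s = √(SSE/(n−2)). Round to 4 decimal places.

T=60: ŷ = 0.7 + 0.7·60 = 42.7; r = 41.2 − 42.7 = -1.5
T=65: ŷ = 0.7 + 0.7·65 = 46.2; r = 48.2 − 46.2 = 2
T=70: ŷ = 0.7 + 0.7·70 = 49.7; r = 49.7 − 49.7 = 0
T=75: ŷ = 0.7 + 0.7·75 = 53.2; r = 54.7 − 53.2 = 1.5
T=80: ŷ = 0.7 + 0.7·80 = 56.7; r = 55.2 − 56.7 = -1.5
T=85: ŷ = 0.7 + 0.7·85 = 60.2; r = 58.7 − 60.2 = -1.5
T=90: ŷ = 0.7 + 0.7·90 = 63.7; r = 65.2 − 63.7 = 1.5
T=95: ŷ = 0.7 + 0.7·95 = 67.2; r = 65.2 − 67.2 = -2
T=100: ŷ = 0.7 + 0.7·100 = 70.7; r = 72.2 − 70.7 = 1.5
SSE = 2.25 + 4 + 0 + 2.25 + 2.25 + 2.25 + 2.25 + 4 + 2.25 = 21.5
s = √(21.5/7) = 1.75255
r/s = 1.5 / 1.75255 = 0.8559

0.8559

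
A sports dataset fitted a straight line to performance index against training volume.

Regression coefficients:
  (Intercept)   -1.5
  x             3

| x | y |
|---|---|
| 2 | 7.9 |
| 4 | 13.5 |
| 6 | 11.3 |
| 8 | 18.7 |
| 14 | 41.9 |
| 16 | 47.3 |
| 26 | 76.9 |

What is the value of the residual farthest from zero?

r = -5.2

x=2: ŷ = -1.5 + 3·2 = 4.5; r = 7.9 − 4.5 = 3.4
x=4: ŷ = -1.5 + 3·4 = 10.5; r = 13.5 − 10.5 = 3
x=6: ŷ = -1.5 + 3·6 = 16.5; r = 11.3 − 16.5 = -5.2
x=8: ŷ = -1.5 + 3·8 = 22.5; r = 18.7 − 22.5 = -3.8
x=14: ŷ = -1.5 + 3·14 = 40.5; r = 41.9 − 40.5 = 1.4
x=16: ŷ = -1.5 + 3·16 = 46.5; r = 47.3 − 46.5 = 0.8
x=26: ŷ = -1.5 + 3·26 = 76.5; r = 76.9 − 76.5 = 0.4
Largest |r| is 5.2 at x = 6, residual -5.2.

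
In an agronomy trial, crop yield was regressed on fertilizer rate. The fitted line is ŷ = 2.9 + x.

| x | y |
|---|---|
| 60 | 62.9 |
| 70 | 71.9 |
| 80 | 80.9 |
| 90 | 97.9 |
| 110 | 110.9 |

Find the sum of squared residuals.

x=60: ŷ = 2.9 + 60 = 62.9; r = 62.9 − 62.9 = 0
x=70: ŷ = 2.9 + 70 = 72.9; r = 71.9 − 72.9 = -1
x=80: ŷ = 2.9 + 80 = 82.9; r = 80.9 − 82.9 = -2
x=90: ŷ = 2.9 + 90 = 92.9; r = 97.9 − 92.9 = 5
x=110: ŷ = 2.9 + 110 = 112.9; r = 110.9 − 112.9 = -2
SSE = 0 + 1 + 4 + 25 + 4 = 34

SSE = 34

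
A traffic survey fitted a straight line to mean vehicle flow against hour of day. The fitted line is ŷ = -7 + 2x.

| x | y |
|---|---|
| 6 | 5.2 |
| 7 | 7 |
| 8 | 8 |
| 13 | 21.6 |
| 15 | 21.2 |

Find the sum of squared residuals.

SSE = 11.04

x=6: ŷ = -7 + 2·6 = 5; e = 5.2 − 5 = 0.2
x=7: ŷ = -7 + 2·7 = 7; e = 7 − 7 = 0
x=8: ŷ = -7 + 2·8 = 9; e = 8 − 9 = -1
x=13: ŷ = -7 + 2·13 = 19; e = 21.6 − 19 = 2.6
x=15: ŷ = -7 + 2·15 = 23; e = 21.2 − 23 = -1.8
SSE = 0.04 + 0 + 1 + 6.76 + 3.24 = 11.04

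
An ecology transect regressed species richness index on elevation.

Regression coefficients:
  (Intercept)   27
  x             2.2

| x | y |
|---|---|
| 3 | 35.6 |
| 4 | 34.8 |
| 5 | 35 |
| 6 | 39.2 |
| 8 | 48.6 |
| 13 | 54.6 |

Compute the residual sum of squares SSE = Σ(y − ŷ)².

x=3: ŷ = 27 + 2.2·3 = 33.6; e = 35.6 − 33.6 = 2
x=4: ŷ = 27 + 2.2·4 = 35.8; e = 34.8 − 35.8 = -1
x=5: ŷ = 27 + 2.2·5 = 38; e = 35 − 38 = -3
x=6: ŷ = 27 + 2.2·6 = 40.2; e = 39.2 − 40.2 = -1
x=8: ŷ = 27 + 2.2·8 = 44.6; e = 48.6 − 44.6 = 4
x=13: ŷ = 27 + 2.2·13 = 55.6; e = 54.6 − 55.6 = -1
SSE = 4 + 1 + 9 + 1 + 16 + 1 = 32

SSE = 32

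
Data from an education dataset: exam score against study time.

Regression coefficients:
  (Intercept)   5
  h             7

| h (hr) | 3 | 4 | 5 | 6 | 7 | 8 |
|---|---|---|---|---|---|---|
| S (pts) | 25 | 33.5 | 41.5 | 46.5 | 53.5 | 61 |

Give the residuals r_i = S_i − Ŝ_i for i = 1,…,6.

h=3: Ŝ = 5 + 7·3 = 26; r = 25 − 26 = -1
h=4: Ŝ = 5 + 7·4 = 33; r = 33.5 − 33 = 0.5
h=5: Ŝ = 5 + 7·5 = 40; r = 41.5 − 40 = 1.5
h=6: Ŝ = 5 + 7·6 = 47; r = 46.5 − 47 = -0.5
h=7: Ŝ = 5 + 7·7 = 54; r = 53.5 − 54 = -0.5
h=8: Ŝ = 5 + 7·8 = 61; r = 61 − 61 = 0

-1, 0.5, 1.5, -0.5, -0.5, 0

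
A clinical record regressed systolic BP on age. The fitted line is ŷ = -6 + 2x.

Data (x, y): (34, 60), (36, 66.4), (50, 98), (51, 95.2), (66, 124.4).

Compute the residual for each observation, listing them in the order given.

-2, 0.4, 4, -0.8, -1.6

x=34: ŷ = -6 + 2·34 = 62; r = 60 − 62 = -2
x=36: ŷ = -6 + 2·36 = 66; r = 66.4 − 66 = 0.4
x=50: ŷ = -6 + 2·50 = 94; r = 98 − 94 = 4
x=51: ŷ = -6 + 2·51 = 96; r = 95.2 − 96 = -0.8
x=66: ŷ = -6 + 2·66 = 126; r = 124.4 − 126 = -1.6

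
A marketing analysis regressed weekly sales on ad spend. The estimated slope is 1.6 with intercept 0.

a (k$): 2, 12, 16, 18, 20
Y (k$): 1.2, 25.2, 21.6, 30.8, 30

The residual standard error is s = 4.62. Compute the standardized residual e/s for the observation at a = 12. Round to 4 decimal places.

ŷ = 1.6·12 = 19.2
e = 25.2 − 19.2 = 6
e/s = 6 / 4.62 = 1.2987

1.2987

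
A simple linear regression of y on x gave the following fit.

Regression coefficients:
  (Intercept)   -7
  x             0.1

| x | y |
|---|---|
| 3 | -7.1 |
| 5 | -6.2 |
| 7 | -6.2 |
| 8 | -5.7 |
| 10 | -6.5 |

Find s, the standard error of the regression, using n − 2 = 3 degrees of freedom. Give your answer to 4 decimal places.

s = 0.5033

x=3: ŷ = -7 + 0.1·3 = -6.7; r = -7.1 − (-6.7) = -0.4
x=5: ŷ = -7 + 0.1·5 = -6.5; r = -6.2 − (-6.5) = 0.3
x=7: ŷ = -7 + 0.1·7 = -6.3; r = -6.2 − (-6.3) = 0.1
x=8: ŷ = -7 + 0.1·8 = -6.2; r = -5.7 − (-6.2) = 0.5
x=10: ŷ = -7 + 0.1·10 = -6; r = -6.5 − (-6) = -0.5
SSE = 0.16 + 0.09 + 0.01 + 0.25 + 0.25 = 0.76
s = √(0.76/3) = √0.253333 ≈ 0.5033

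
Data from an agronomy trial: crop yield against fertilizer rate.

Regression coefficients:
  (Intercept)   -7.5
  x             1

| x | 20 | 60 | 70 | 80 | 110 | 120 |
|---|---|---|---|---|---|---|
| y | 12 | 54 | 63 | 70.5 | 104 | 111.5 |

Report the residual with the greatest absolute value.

e = -2

x=20: ŷ = -7.5 + 20 = 12.5; e = 12 − 12.5 = -0.5
x=60: ŷ = -7.5 + 60 = 52.5; e = 54 − 52.5 = 1.5
x=70: ŷ = -7.5 + 70 = 62.5; e = 63 − 62.5 = 0.5
x=80: ŷ = -7.5 + 80 = 72.5; e = 70.5 − 72.5 = -2
x=110: ŷ = -7.5 + 110 = 102.5; e = 104 − 102.5 = 1.5
x=120: ŷ = -7.5 + 120 = 112.5; e = 111.5 − 112.5 = -1
Largest |e| is 2 at x = 80, residual -2.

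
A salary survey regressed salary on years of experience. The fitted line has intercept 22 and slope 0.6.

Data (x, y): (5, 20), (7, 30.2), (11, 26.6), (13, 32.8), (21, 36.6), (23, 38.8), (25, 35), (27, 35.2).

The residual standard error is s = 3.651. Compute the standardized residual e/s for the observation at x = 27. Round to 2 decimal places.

ŷ = 22 + 0.6·27 = 38.2
e = 35.2 − 38.2 = -3
e/s = -3 / 3.651 = -0.82

-0.82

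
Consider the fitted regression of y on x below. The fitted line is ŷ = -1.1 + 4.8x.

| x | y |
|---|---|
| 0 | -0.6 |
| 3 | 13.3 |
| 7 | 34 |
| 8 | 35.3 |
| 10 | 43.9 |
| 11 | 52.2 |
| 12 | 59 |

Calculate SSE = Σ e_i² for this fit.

x=0: ŷ = -1.1 + 4.8·0 = -1.1; e = -0.6 − (-1.1) = 0.5
x=3: ŷ = -1.1 + 4.8·3 = 13.3; e = 13.3 − 13.3 = 0
x=7: ŷ = -1.1 + 4.8·7 = 32.5; e = 34 − 32.5 = 1.5
x=8: ŷ = -1.1 + 4.8·8 = 37.3; e = 35.3 − 37.3 = -2
x=10: ŷ = -1.1 + 4.8·10 = 46.9; e = 43.9 − 46.9 = -3
x=11: ŷ = -1.1 + 4.8·11 = 51.7; e = 52.2 − 51.7 = 0.5
x=12: ŷ = -1.1 + 4.8·12 = 56.5; e = 59 − 56.5 = 2.5
SSE = 0.25 + 0 + 2.25 + 4 + 9 + 0.25 + 6.25 = 22

SSE = 22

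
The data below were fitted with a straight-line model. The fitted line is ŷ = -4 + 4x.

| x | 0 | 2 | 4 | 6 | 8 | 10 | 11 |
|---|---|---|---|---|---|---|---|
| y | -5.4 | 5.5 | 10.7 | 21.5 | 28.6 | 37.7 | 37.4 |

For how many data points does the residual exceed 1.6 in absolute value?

2

x=0: ŷ = -4 + 4·0 = -4; e = -5.4 − (-4) = -1.4
x=2: ŷ = -4 + 4·2 = 4; e = 5.5 − 4 = 1.5
x=4: ŷ = -4 + 4·4 = 12; e = 10.7 − 12 = -1.3
x=6: ŷ = -4 + 4·6 = 20; e = 21.5 − 20 = 1.5
x=8: ŷ = -4 + 4·8 = 28; e = 28.6 − 28 = 0.6
x=10: ŷ = -4 + 4·10 = 36; e = 37.7 − 36 = 1.7
x=11: ŷ = -4 + 4·11 = 40; e = 37.4 − 40 = -2.6
|e| > 1.6: x=10 (|e|=1.7), x=11 (|e|=2.6) → 2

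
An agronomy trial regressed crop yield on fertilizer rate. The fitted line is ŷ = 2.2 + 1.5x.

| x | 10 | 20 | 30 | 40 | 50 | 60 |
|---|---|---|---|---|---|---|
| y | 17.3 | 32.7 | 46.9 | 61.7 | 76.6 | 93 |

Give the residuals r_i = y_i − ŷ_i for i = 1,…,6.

0.1, 0.5, -0.3, -0.5, -0.6, 0.8

x=10: ŷ = 2.2 + 1.5·10 = 17.2; r = 17.3 − 17.2 = 0.1
x=20: ŷ = 2.2 + 1.5·20 = 32.2; r = 32.7 − 32.2 = 0.5
x=30: ŷ = 2.2 + 1.5·30 = 47.2; r = 46.9 − 47.2 = -0.3
x=40: ŷ = 2.2 + 1.5·40 = 62.2; r = 61.7 − 62.2 = -0.5
x=50: ŷ = 2.2 + 1.5·50 = 77.2; r = 76.6 − 77.2 = -0.6
x=60: ŷ = 2.2 + 1.5·60 = 92.2; r = 93 − 92.2 = 0.8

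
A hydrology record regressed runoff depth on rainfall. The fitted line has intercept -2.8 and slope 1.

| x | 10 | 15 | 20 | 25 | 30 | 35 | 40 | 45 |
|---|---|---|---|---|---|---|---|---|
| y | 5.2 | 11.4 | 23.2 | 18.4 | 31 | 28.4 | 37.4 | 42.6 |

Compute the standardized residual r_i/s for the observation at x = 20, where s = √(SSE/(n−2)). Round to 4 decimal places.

x=10: ŷ = -2.8 + 10 = 7.2; r = 5.2 − 7.2 = -2
x=15: ŷ = -2.8 + 15 = 12.2; r = 11.4 − 12.2 = -0.8
x=20: ŷ = -2.8 + 20 = 17.2; r = 23.2 − 17.2 = 6
x=25: ŷ = -2.8 + 25 = 22.2; r = 18.4 − 22.2 = -3.8
x=30: ŷ = -2.8 + 30 = 27.2; r = 31 − 27.2 = 3.8
x=35: ŷ = -2.8 + 35 = 32.2; r = 28.4 − 32.2 = -3.8
x=40: ŷ = -2.8 + 40 = 37.2; r = 37.4 − 37.2 = 0.2
x=45: ŷ = -2.8 + 45 = 42.2; r = 42.6 − 42.2 = 0.4
SSE = 4 + 0.64 + 36 + 14.44 + 14.44 + 14.44 + 0.04 + 0.16 = 84.16
s = √(84.16/6) = 3.74522
r/s = 6 / 3.74522 = 1.6020

1.6020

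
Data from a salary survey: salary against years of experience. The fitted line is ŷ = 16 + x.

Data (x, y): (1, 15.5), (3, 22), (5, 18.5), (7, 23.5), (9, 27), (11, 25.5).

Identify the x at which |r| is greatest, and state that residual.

x=1: ŷ = 16 + 1 = 17; r = 15.5 − 17 = -1.5
x=3: ŷ = 16 + 3 = 19; r = 22 − 19 = 3
x=5: ŷ = 16 + 5 = 21; r = 18.5 − 21 = -2.5
x=7: ŷ = 16 + 7 = 23; r = 23.5 − 23 = 0.5
x=9: ŷ = 16 + 9 = 25; r = 27 − 25 = 2
x=11: ŷ = 16 + 11 = 27; r = 25.5 − 27 = -1.5
Largest |r| is 3 at x = 3, residual 3.

x = 3, r = 3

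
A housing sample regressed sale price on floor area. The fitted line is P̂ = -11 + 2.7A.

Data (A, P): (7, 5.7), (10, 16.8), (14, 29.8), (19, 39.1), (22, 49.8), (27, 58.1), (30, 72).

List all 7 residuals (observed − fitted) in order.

A=7: P̂ = -11 + 2.7·7 = 7.9; e = 5.7 − 7.9 = -2.2
A=10: P̂ = -11 + 2.7·10 = 16; e = 16.8 − 16 = 0.8
A=14: P̂ = -11 + 2.7·14 = 26.8; e = 29.8 − 26.8 = 3
A=19: P̂ = -11 + 2.7·19 = 40.3; e = 39.1 − 40.3 = -1.2
A=22: P̂ = -11 + 2.7·22 = 48.4; e = 49.8 − 48.4 = 1.4
A=27: P̂ = -11 + 2.7·27 = 61.9; e = 58.1 − 61.9 = -3.8
A=30: P̂ = -11 + 2.7·30 = 70; e = 72 − 70 = 2

-2.2, 0.8, 3, -1.2, 1.4, -3.8, 2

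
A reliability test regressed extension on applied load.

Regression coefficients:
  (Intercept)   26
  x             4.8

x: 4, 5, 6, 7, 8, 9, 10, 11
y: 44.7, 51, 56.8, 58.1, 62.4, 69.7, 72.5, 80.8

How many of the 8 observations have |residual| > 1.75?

3

x=4: ŷ = 26 + 4.8·4 = 45.2; e = 44.7 − 45.2 = -0.5
x=5: ŷ = 26 + 4.8·5 = 50; e = 51 − 50 = 1
x=6: ŷ = 26 + 4.8·6 = 54.8; e = 56.8 − 54.8 = 2
x=7: ŷ = 26 + 4.8·7 = 59.6; e = 58.1 − 59.6 = -1.5
x=8: ŷ = 26 + 4.8·8 = 64.4; e = 62.4 − 64.4 = -2
x=9: ŷ = 26 + 4.8·9 = 69.2; e = 69.7 − 69.2 = 0.5
x=10: ŷ = 26 + 4.8·10 = 74; e = 72.5 − 74 = -1.5
x=11: ŷ = 26 + 4.8·11 = 78.8; e = 80.8 − 78.8 = 2
|e| > 1.75: x=6 (|e|=2), x=8 (|e|=2), x=11 (|e|=2) → 3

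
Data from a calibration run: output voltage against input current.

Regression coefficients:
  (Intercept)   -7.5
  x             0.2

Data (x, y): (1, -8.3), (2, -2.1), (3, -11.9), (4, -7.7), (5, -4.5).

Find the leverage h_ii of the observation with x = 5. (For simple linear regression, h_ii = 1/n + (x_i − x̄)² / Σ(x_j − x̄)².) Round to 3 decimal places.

h = 0.600

x̄ = (1 + 2 + 3 + 4 + 5)/5 = 3
Σ(x − x̄)² = 4 + 1 + 0 + 1 + 4 = 10
h = 1/5 + (2)²/10 = 0.2 + 0.4 = 0.600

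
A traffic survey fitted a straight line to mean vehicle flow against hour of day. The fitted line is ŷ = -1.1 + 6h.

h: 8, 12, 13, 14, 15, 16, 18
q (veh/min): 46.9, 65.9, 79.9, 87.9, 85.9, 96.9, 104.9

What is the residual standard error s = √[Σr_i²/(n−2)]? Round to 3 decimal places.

s = 3.899

h=8: ŷ = -1.1 + 6·8 = 46.9; r = 46.9 − 46.9 = 0
h=12: ŷ = -1.1 + 6·12 = 70.9; r = 65.9 − 70.9 = -5
h=13: ŷ = -1.1 + 6·13 = 76.9; r = 79.9 − 76.9 = 3
h=14: ŷ = -1.1 + 6·14 = 82.9; r = 87.9 − 82.9 = 5
h=15: ŷ = -1.1 + 6·15 = 88.9; r = 85.9 − 88.9 = -3
h=16: ŷ = -1.1 + 6·16 = 94.9; r = 96.9 − 94.9 = 2
h=18: ŷ = -1.1 + 6·18 = 106.9; r = 104.9 − 106.9 = -2
SSE = 0 + 25 + 9 + 25 + 9 + 4 + 4 = 76
s = √(76/5) = √15.2 ≈ 3.899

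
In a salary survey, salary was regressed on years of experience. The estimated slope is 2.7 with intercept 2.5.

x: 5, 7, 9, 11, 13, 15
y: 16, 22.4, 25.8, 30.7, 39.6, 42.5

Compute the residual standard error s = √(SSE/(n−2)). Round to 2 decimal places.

s = 1.46

x=5: ŷ = 2.5 + 2.7·5 = 16; r = 16 − 16 = 0
x=7: ŷ = 2.5 + 2.7·7 = 21.4; r = 22.4 − 21.4 = 1
x=9: ŷ = 2.5 + 2.7·9 = 26.8; r = 25.8 − 26.8 = -1
x=11: ŷ = 2.5 + 2.7·11 = 32.2; r = 30.7 − 32.2 = -1.5
x=13: ŷ = 2.5 + 2.7·13 = 37.6; r = 39.6 − 37.6 = 2
x=15: ŷ = 2.5 + 2.7·15 = 43; r = 42.5 − 43 = -0.5
SSE = 0 + 1 + 1 + 2.25 + 4 + 0.25 = 8.5
s = √(8.5/4) = √2.125 ≈ 1.46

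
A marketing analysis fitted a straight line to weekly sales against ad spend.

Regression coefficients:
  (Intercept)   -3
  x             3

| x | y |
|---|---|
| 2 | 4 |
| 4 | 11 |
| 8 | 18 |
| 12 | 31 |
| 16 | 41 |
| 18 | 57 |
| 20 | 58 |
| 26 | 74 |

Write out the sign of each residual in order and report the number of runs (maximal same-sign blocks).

4 runs

x=2: ŷ = -3 + 3·2 = 3; e = 4 − 3 = 1
x=4: ŷ = -3 + 3·4 = 9; e = 11 − 9 = 2
x=8: ŷ = -3 + 3·8 = 21; e = 18 − 21 = -3
x=12: ŷ = -3 + 3·12 = 33; e = 31 − 33 = -2
x=16: ŷ = -3 + 3·16 = 45; e = 41 − 45 = -4
x=18: ŷ = -3 + 3·18 = 51; e = 57 − 51 = 6
x=20: ŷ = -3 + 3·20 = 57; e = 58 − 57 = 1
x=26: ŷ = -3 + 3·26 = 75; e = 74 − 75 = -1
Signs: + + − − − + + −
Runs: +×2, −×3, +×2, −×1 → 4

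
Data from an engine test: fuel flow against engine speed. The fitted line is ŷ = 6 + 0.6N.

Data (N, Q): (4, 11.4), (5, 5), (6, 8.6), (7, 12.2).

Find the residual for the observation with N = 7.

ŷ = 6 + 0.6·7 = 10.2
r = 12.2 − 10.2 = 2

r = 2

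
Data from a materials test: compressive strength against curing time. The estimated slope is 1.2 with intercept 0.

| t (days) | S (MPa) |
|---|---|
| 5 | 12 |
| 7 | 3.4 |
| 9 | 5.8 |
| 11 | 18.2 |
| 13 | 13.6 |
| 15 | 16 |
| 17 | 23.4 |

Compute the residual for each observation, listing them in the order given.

6, -5, -5, 5, -2, -2, 3

t=5: Ŝ = 1.2·5 = 6; e = 12 − 6 = 6
t=7: Ŝ = 1.2·7 = 8.4; e = 3.4 − 8.4 = -5
t=9: Ŝ = 1.2·9 = 10.8; e = 5.8 − 10.8 = -5
t=11: Ŝ = 1.2·11 = 13.2; e = 18.2 − 13.2 = 5
t=13: Ŝ = 1.2·13 = 15.6; e = 13.6 − 15.6 = -2
t=15: Ŝ = 1.2·15 = 18; e = 16 − 18 = -2
t=17: Ŝ = 1.2·17 = 20.4; e = 23.4 − 20.4 = 3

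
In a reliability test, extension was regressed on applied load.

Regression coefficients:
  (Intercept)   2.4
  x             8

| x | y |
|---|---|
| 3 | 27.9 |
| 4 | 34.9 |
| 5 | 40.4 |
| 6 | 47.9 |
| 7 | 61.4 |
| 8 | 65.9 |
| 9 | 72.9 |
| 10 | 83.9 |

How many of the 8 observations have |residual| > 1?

6

x=3: ŷ = 2.4 + 8·3 = 26.4; r = 27.9 − 26.4 = 1.5
x=4: ŷ = 2.4 + 8·4 = 34.4; r = 34.9 − 34.4 = 0.5
x=5: ŷ = 2.4 + 8·5 = 42.4; r = 40.4 − 42.4 = -2
x=6: ŷ = 2.4 + 8·6 = 50.4; r = 47.9 − 50.4 = -2.5
x=7: ŷ = 2.4 + 8·7 = 58.4; r = 61.4 − 58.4 = 3
x=8: ŷ = 2.4 + 8·8 = 66.4; r = 65.9 − 66.4 = -0.5
x=9: ŷ = 2.4 + 8·9 = 74.4; r = 72.9 − 74.4 = -1.5
x=10: ŷ = 2.4 + 8·10 = 82.4; r = 83.9 − 82.4 = 1.5
|r| > 1: x=3 (|r|=1.5), x=5 (|r|=2), x=6 (|r|=2.5), x=7 (|r|=3), x=9 (|r|=1.5), x=10 (|r|=1.5) → 6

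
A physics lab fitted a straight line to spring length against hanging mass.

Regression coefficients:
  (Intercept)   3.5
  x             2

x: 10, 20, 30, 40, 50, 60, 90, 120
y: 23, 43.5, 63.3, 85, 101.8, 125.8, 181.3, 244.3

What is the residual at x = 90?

ŷ = 3.5 + 2·90 = 183.5
r = 181.3 − 183.5 = -2.2

r = -2.2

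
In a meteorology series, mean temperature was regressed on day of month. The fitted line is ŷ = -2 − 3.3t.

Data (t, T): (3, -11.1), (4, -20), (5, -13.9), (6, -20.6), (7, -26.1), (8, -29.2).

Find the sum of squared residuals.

t=3: ŷ = -2 − 3.3·3 = -11.9; r = -11.1 − (-11.9) = 0.8
t=4: ŷ = -2 − 3.3·4 = -15.2; r = -20 − (-15.2) = -4.8
t=5: ŷ = -2 − 3.3·5 = -18.5; r = -13.9 − (-18.5) = 4.6
t=6: ŷ = -2 − 3.3·6 = -21.8; r = -20.6 − (-21.8) = 1.2
t=7: ŷ = -2 − 3.3·7 = -25.1; r = -26.1 − (-25.1) = -1
t=8: ŷ = -2 − 3.3·8 = -28.4; r = -29.2 − (-28.4) = -0.8
SSE = 0.64 + 23.04 + 21.16 + 1.44 + 1 + 0.64 = 47.92

SSE = 47.92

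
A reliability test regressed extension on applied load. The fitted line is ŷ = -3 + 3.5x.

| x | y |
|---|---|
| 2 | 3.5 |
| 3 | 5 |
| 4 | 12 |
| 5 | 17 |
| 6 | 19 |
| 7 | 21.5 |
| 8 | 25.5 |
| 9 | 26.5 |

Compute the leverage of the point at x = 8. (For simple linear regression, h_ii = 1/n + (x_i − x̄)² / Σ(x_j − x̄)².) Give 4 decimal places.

h = 0.2738

x̄ = (2 + 3 + 4 + 5 + 6 + 7 + 8 + 9)/8 = 5.5
Σ(x − x̄)² = 12.25 + 6.25 + 2.25 + 0.25 + 0.25 + 2.25 + 6.25 + 12.25 = 42
h = 1/8 + (2.5)²/42 = 0.125 + 0.14881 = 0.2738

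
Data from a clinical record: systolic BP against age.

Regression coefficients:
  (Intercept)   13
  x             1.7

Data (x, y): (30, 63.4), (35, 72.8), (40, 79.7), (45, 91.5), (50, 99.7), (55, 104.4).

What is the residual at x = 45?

ŷ = 13 + 1.7·45 = 89.5
e = 91.5 − 89.5 = 2

e = 2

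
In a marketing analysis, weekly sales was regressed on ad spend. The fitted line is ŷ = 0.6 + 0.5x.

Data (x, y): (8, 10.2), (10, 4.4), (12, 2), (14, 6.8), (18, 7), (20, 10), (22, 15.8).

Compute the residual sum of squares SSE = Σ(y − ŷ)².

SSE = 79.36

x=8: ŷ = 0.6 + 0.5·8 = 4.6; e = 10.2 − 4.6 = 5.6
x=10: ŷ = 0.6 + 0.5·10 = 5.6; e = 4.4 − 5.6 = -1.2
x=12: ŷ = 0.6 + 0.5·12 = 6.6; e = 2 − 6.6 = -4.6
x=14: ŷ = 0.6 + 0.5·14 = 7.6; e = 6.8 − 7.6 = -0.8
x=18: ŷ = 0.6 + 0.5·18 = 9.6; e = 7 − 9.6 = -2.6
x=20: ŷ = 0.6 + 0.5·20 = 10.6; e = 10 − 10.6 = -0.6
x=22: ŷ = 0.6 + 0.5·22 = 11.6; e = 15.8 − 11.6 = 4.2
SSE = 31.36 + 1.44 + 21.16 + 0.64 + 6.76 + 0.36 + 17.64 = 79.36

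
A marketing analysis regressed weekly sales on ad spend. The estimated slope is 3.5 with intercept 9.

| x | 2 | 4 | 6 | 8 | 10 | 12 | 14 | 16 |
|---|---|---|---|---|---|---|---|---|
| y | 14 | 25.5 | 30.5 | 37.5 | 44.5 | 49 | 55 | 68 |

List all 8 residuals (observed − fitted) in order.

x=2: ŷ = 9 + 3.5·2 = 16; r = 14 − 16 = -2
x=4: ŷ = 9 + 3.5·4 = 23; r = 25.5 − 23 = 2.5
x=6: ŷ = 9 + 3.5·6 = 30; r = 30.5 − 30 = 0.5
x=8: ŷ = 9 + 3.5·8 = 37; r = 37.5 − 37 = 0.5
x=10: ŷ = 9 + 3.5·10 = 44; r = 44.5 − 44 = 0.5
x=12: ŷ = 9 + 3.5·12 = 51; r = 49 − 51 = -2
x=14: ŷ = 9 + 3.5·14 = 58; r = 55 − 58 = -3
x=16: ŷ = 9 + 3.5·16 = 65; r = 68 − 65 = 3

-2, 2.5, 0.5, 0.5, 0.5, -2, -3, 3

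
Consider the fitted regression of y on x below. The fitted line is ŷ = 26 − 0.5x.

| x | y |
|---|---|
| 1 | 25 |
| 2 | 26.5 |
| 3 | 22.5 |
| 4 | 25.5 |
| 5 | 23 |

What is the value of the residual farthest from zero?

e = -2

x=1: ŷ = 26 − 0.5·1 = 25.5; e = 25 − 25.5 = -0.5
x=2: ŷ = 26 − 0.5·2 = 25; e = 26.5 − 25 = 1.5
x=3: ŷ = 26 − 0.5·3 = 24.5; e = 22.5 − 24.5 = -2
x=4: ŷ = 26 − 0.5·4 = 24; e = 25.5 − 24 = 1.5
x=5: ŷ = 26 − 0.5·5 = 23.5; e = 23 − 23.5 = -0.5
Largest |e| is 2 at x = 3, residual -2.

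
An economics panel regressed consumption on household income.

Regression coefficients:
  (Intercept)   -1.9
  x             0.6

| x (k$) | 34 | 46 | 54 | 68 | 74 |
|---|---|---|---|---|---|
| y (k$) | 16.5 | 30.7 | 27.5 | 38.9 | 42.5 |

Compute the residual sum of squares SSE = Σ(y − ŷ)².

x=34: ŷ = -1.9 + 0.6·34 = 18.5; e = 16.5 − 18.5 = -2
x=46: ŷ = -1.9 + 0.6·46 = 25.7; e = 30.7 − 25.7 = 5
x=54: ŷ = -1.9 + 0.6·54 = 30.5; e = 27.5 − 30.5 = -3
x=68: ŷ = -1.9 + 0.6·68 = 38.9; e = 38.9 − 38.9 = 0
x=74: ŷ = -1.9 + 0.6·74 = 42.5; e = 42.5 − 42.5 = 0
SSE = 4 + 25 + 9 + 0 + 0 = 38

SSE = 38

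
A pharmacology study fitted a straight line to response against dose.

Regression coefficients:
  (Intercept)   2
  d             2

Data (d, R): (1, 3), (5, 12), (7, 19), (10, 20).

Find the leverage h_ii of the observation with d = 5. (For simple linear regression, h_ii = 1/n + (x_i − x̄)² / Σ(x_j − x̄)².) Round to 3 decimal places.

d̄ = (1 + 5 + 7 + 10)/4 = 5.75
Σ(d − d̄)² = 22.5625 + 0.5625 + 1.5625 + 18.0625 = 42.75
h = 1/4 + (-0.75)²/42.75 = 0.25 + 0.0131579 = 0.263

h = 0.263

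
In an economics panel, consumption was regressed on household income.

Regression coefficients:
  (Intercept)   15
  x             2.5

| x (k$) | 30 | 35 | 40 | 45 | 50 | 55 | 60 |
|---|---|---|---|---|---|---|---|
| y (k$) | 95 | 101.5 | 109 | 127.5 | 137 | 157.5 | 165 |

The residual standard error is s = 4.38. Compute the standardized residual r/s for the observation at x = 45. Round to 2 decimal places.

ŷ = 15 + 2.5·45 = 127.5
r = 127.5 − 127.5 = 0
r/s = 0 / 4.38 = 0.00

0.00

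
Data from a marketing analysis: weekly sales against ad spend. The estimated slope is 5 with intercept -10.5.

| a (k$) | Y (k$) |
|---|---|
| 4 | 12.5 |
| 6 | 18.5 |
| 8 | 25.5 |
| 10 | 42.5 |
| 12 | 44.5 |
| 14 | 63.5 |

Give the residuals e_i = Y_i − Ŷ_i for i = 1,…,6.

a=4: Ŷ = -10.5 + 5·4 = 9.5; e = 12.5 − 9.5 = 3
a=6: Ŷ = -10.5 + 5·6 = 19.5; e = 18.5 − 19.5 = -1
a=8: Ŷ = -10.5 + 5·8 = 29.5; e = 25.5 − 29.5 = -4
a=10: Ŷ = -10.5 + 5·10 = 39.5; e = 42.5 − 39.5 = 3
a=12: Ŷ = -10.5 + 5·12 = 49.5; e = 44.5 − 49.5 = -5
a=14: Ŷ = -10.5 + 5·14 = 59.5; e = 63.5 − 59.5 = 4

3, -1, -4, 3, -5, 4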